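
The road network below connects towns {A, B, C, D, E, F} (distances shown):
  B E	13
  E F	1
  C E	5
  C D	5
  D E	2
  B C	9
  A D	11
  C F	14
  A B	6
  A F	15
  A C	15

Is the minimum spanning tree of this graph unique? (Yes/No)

Kruskal's algorithm — process edges by increasing weight (ties by edge label):
E F (1): add — endpoints in different components.
D E (2): add — endpoints in different components.
C D (5): add — endpoints in different components.
C E (5): skip — C and E already connected.
A B (6): add — endpoints in different components.
B C (9): add — endpoints in different components.
Non-tree edge C E has weight 5, equal to the heaviest edge on its tree cycle — swapping gives another MST of the same weight. Not unique.

No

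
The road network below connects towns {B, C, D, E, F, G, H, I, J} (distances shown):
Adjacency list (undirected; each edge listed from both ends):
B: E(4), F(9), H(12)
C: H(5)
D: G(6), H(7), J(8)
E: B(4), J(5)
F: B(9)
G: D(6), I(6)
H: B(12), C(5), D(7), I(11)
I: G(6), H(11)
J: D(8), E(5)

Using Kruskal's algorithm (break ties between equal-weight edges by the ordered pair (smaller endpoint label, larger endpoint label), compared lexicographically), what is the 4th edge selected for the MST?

D-G

Sort edges by weight, then run Kruskal:
B–E (4): add — endpoints in different components.
C–H (5): add — endpoints in different components.
E–J (5): add — endpoints in different components.
D–G (6): add — endpoints in different components.
G–I (6): add — endpoints in different components.
D–H (7): add — endpoints in different components.
D–J (8): add — endpoints in different components.
B–F (9): add — endpoints in different components.
The 4th edge added is D–G.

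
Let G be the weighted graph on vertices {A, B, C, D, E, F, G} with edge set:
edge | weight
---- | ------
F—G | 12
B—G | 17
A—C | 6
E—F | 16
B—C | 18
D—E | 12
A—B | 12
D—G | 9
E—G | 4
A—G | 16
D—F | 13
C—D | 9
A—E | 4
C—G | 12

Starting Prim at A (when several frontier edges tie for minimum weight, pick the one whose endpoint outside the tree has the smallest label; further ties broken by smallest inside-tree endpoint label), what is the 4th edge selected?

Prim's algorithm from A:
Step 1: cheapest edge leaving the tree is A—E (4); add E.
Step 2: cheapest edge leaving the tree is E—G (4); add G.
Step 3: cheapest edge leaving the tree is A—C (6); add C.
Step 4: cheapest edge leaving the tree is C—D (9); add D.
Step 5: cheapest edge leaving the tree is A—B (12); add B.
Step 6: cheapest edge leaving the tree is F—G (12); add F.
The 4th edge added is C—D.

C-D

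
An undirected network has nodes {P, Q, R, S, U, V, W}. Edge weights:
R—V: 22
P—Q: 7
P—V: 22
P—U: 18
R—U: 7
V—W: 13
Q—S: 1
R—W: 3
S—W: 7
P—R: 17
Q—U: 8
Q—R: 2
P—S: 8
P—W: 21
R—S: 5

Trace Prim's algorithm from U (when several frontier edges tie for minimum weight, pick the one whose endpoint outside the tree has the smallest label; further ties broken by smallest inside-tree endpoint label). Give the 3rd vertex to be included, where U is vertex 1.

Prim, starting at U.
Step 1: cheapest edge leaving the tree is R—U (7); add R.
Step 2: cheapest edge leaving the tree is Q—R (2); add Q.
Step 3: cheapest edge leaving the tree is Q—S (1); add S.
Step 4: cheapest edge leaving the tree is R—W (3); add W.
Step 5: cheapest edge leaving the tree is P—Q (7); add P.
Step 6: cheapest edge leaving the tree is V—W (13); add V.
Vertex order: U, R, Q, S, W, P, V. The 3rd vertex is Q.

Q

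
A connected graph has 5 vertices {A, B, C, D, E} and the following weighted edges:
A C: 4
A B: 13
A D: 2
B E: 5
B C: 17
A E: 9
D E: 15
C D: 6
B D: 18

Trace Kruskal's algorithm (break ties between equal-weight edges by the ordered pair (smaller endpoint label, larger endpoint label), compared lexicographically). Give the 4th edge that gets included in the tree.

Kruskal's algorithm — process edges by increasing weight (ties by edge label):
A D (2): add — endpoints in different components.
A C (4): add — endpoints in different components.
B E (5): add — endpoints in different components.
C D (6): skip — C and D already connected.
A E (9): add — endpoints in different components.
The 4th edge added is A E.

A-E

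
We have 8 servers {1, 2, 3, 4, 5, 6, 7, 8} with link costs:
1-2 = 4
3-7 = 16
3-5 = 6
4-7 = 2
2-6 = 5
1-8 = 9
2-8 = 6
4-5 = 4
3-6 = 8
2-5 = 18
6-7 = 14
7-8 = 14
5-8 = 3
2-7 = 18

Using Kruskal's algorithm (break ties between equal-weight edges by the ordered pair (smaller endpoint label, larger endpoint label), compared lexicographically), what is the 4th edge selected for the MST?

Kruskal's algorithm — process edges by increasing weight (ties by edge label):
4-7 (2): add — endpoints in different components.
5-8 (3): add — endpoints in different components.
1-2 (4): add — endpoints in different components.
4-5 (4): add — endpoints in different components.
2-6 (5): add — endpoints in different components.
2-8 (6): add — endpoints in different components.
3-5 (6): add — endpoints in different components.
The 4th edge added is 4-5.

4-5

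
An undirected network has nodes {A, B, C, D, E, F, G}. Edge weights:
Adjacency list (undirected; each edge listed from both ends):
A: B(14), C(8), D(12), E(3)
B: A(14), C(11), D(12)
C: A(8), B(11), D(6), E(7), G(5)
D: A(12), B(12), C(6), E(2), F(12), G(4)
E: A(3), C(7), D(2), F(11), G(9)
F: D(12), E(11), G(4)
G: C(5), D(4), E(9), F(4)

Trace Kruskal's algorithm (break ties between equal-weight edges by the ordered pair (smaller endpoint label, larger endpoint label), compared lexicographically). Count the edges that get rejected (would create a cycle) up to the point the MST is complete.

Kruskal's algorithm — process edges by increasing weight (ties by edge label):
D E (2): add. Components now {A} {B} {C} {D,E} {F} {G}
A E (3): add. Components now {A,D,E} {B} {C} {F} {G}
D G (4): add. Components now {A,D,E,G} {B} {C} {F}
F G (4): add. Components now {A,D,E,F,G} {B} {C}
C G (5): add. Components now {A,C,D,E,F,G} {B}
C D (6): skip — C and D already connected.
C E (7): skip — C and E already connected.
A C (8): skip — A and C already connected.
E G (9): skip — E and G already connected.
B C (11): add. Components now {A,B,C,D,E,F,G}
Edges rejected before the tree was complete: 4.

4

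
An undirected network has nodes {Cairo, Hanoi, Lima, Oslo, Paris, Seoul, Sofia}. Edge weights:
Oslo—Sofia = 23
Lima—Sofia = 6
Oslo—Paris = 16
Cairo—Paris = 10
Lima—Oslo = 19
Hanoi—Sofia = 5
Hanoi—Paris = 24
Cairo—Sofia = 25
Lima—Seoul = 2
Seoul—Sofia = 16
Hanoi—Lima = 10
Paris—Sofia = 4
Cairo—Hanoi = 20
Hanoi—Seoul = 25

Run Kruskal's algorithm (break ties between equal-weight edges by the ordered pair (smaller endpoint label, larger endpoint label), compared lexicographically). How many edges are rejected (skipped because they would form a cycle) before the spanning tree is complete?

Kruskal: consider edges lightest-first.
Lima—Seoul (2): add — endpoints in different components.
Paris—Sofia (4): add — endpoints in different components.
Hanoi—Sofia (5): add — endpoints in different components.
Lima—Sofia (6): add — endpoints in different components.
Cairo—Paris (10): add — endpoints in different components.
Hanoi—Lima (10): skip — Hanoi and Lima already connected.
Oslo—Paris (16): add — endpoints in different components.
Edges rejected before the tree was complete: 1.

1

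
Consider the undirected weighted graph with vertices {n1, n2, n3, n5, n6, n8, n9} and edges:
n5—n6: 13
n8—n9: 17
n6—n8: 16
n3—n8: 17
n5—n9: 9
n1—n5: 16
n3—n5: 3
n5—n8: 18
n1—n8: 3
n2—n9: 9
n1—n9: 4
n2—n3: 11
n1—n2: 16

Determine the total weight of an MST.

41

Kruskal: consider edges lightest-first.
n1—n8 (3): add. Components now {n5} {n3} {n1,n8} {n2} {n9} {n6}
n3—n5 (3): add. Components now {n3,n5} {n1,n8} {n2} {n9} {n6}
n1—n9 (4): add. Components now {n3,n5} {n1,n8,n9} {n2} {n6}
n2—n9 (9): add. Components now {n3,n5} {n1,n2,n8,n9} {n6}
n5—n9 (9): add. Components now {n1,n2,n3,n5,n8,n9} {n6}
n2—n3 (11): skip — n3 and n2 already connected.
n5—n6 (13): add. Components now {n1,n2,n3,n5,n6,n8,n9}
MST edges: n1—n8, n3—n5, n1—n9, n2—n9, n5—n9, n5—n6; total weight 3+3+4+9+9+13 = 41.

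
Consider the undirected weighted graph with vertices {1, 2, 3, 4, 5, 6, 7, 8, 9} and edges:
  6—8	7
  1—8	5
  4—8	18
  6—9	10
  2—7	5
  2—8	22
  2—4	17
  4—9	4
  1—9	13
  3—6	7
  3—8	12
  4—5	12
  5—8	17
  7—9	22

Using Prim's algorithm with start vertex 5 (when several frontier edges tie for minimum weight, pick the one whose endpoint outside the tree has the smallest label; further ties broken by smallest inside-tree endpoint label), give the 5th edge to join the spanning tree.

Prim, starting at 5.
Step 1: frontier [4—5 12, 5—8 17] → take 4—5 (12); add 4.
Step 2: frontier [4—9 4, 2—4 17, 4—8 18, 5—8 17] → take 4—9 (4); add 9.
Step 3: frontier [2—4 17, 4—8 18, 5—8 17, 6—9 10, 1—9 13, 7—9 22] → take 6—9 (10); add 6.
Step 4: frontier [2—4 17, 4—8 18, 5—8 17, 3—6 7, 6—8 7, 1—9 13, 7—9 22] → take 3—6 (7); add 3.
Step 5: frontier [3—8 12, 2—4 17, 4—8 18, 5—8 17, 6—8 7, 1—9 13, 7—9 22] → take 6—8 (7); add 8.
Step 6: frontier [2—4 17, 1—8 5, 2—8 22, 1—9 13, 7—9 22] → take 1—8 (5); add 1.
Step 7: frontier [2—4 17, 2—8 22, 7—9 22] → take 2—4 (17); add 2.
Step 8: frontier [2—7 5, 7—9 22] → take 2—7 (5); add 7.
The 5th edge added is 6—8.

6-8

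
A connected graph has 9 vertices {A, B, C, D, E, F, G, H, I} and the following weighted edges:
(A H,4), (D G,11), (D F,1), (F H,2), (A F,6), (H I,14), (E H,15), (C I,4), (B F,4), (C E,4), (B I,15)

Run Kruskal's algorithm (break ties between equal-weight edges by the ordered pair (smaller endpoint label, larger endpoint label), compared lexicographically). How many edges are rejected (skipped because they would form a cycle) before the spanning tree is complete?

1

Kruskal: consider edges lightest-first.
D F (1): add — endpoints in different components.
F H (2): add — endpoints in different components.
A H (4): add — endpoints in different components.
B F (4): add — endpoints in different components.
C E (4): add — endpoints in different components.
C I (4): add — endpoints in different components.
A F (6): skip — A and F already connected.
D G (11): add — endpoints in different components.
H I (14): add — endpoints in different components.
Edges rejected before the tree was complete: 1.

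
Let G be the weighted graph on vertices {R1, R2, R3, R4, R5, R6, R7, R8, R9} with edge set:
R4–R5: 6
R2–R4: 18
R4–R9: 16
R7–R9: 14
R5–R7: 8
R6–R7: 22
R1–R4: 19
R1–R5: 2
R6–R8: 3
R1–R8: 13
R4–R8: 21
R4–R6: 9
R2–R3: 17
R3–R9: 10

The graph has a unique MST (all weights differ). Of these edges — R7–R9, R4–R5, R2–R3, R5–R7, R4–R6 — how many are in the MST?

5

Kruskal: consider edges lightest-first.
R1–R5 (2): add — endpoints in different components.
R6–R8 (3): add — endpoints in different components.
R4–R5 (6): add — endpoints in different components.
R5–R7 (8): add — endpoints in different components.
R4–R6 (9): add — endpoints in different components.
R3–R9 (10): add — endpoints in different components.
R1–R8 (13): skip — R8 and R1 already connected.
R7–R9 (14): add — endpoints in different components.
R4–R9 (16): skip — R9 and R4 already connected.
R2–R3 (17): add — endpoints in different components.
MST edge set: {R1–R5, R6–R8, R4–R5, R5–R7, R4–R6, R3–R9, R7–R9, R2–R3}.
Of the listed edges, {R7–R9, R4–R5, R2–R3, R5–R7, R4–R6} are in the MST → 5.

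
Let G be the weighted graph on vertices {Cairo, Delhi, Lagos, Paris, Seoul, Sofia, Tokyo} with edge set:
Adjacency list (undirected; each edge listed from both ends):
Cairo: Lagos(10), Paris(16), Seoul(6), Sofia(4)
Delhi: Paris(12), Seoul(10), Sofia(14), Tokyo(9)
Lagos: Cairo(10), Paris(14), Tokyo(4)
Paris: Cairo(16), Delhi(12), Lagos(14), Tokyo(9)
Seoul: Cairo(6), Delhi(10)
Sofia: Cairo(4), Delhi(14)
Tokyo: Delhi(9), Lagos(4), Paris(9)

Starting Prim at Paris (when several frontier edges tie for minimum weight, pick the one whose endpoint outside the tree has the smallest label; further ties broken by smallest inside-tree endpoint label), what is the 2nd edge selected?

Lagos-Tokyo

Grow the tree from Paris using Prim:
Step 1: cheapest edge leaving the tree is Paris Tokyo (9); add Tokyo.
Step 2: cheapest edge leaving the tree is Lagos Tokyo (4); add Lagos.
Step 3: cheapest edge leaving the tree is Delhi Tokyo (9); add Delhi.
Step 4: cheapest edge leaving the tree is Cairo Lagos (10); add Cairo.
Step 5: cheapest edge leaving the tree is Cairo Sofia (4); add Sofia.
Step 6: cheapest edge leaving the tree is Cairo Seoul (6); add Seoul.
The 2nd edge added is Lagos Tokyo.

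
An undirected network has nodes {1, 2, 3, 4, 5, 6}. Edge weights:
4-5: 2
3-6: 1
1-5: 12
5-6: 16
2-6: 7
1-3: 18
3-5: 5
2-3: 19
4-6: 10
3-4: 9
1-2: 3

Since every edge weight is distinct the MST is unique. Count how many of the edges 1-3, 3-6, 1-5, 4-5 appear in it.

2

Kruskal: consider edges lightest-first.
3-6 (1): add — endpoints in different components.
4-5 (2): add — endpoints in different components.
1-2 (3): add — endpoints in different components.
3-5 (5): add — endpoints in different components.
2-6 (7): add — endpoints in different components.
MST edge set: {3-6, 4-5, 1-2, 3-5, 2-6}.
Of the listed edges, {3-6, 4-5} are in the MST → 2.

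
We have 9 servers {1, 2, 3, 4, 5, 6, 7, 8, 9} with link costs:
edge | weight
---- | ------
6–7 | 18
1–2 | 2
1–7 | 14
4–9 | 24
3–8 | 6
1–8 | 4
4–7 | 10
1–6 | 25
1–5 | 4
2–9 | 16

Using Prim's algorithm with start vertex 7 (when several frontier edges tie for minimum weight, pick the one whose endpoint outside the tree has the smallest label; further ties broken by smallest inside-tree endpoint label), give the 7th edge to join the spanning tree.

Grow the tree from 7 using Prim:
Step 1: cheapest edge leaving the tree is 4–7 (10); add 4.
Step 2: cheapest edge leaving the tree is 1–7 (14); add 1.
Step 3: cheapest edge leaving the tree is 1–2 (2); add 2.
Step 4: cheapest edge leaving the tree is 1–5 (4); add 5.
Step 5: cheapest edge leaving the tree is 1–8 (4); add 8.
Step 6: cheapest edge leaving the tree is 3–8 (6); add 3.
Step 7: cheapest edge leaving the tree is 2–9 (16); add 9.
Step 8: cheapest edge leaving the tree is 6–7 (18); add 6.
The 7th edge added is 2–9.

2-9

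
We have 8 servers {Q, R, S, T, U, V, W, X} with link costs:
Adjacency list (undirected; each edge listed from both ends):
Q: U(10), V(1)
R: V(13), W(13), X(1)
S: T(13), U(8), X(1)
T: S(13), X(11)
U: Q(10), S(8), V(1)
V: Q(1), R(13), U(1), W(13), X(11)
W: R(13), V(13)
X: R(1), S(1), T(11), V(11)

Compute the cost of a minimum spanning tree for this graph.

36

Sort edges by weight, then run Kruskal:
Q–V (1): add — endpoints in different components.
R–X (1): add — endpoints in different components.
S–X (1): add — endpoints in different components.
U–V (1): add — endpoints in different components.
S–U (8): add — endpoints in different components.
Q–U (10): skip — U and Q already connected.
T–X (11): add — endpoints in different components.
V–X (11): skip — V and X already connected.
R–V (13): skip — R and V already connected.
R–W (13): add — endpoints in different components.
MST edges: Q–V, R–X, S–X, U–V, S–U, T–X, R–W; total weight 1+1+1+1+8+11+13 = 36.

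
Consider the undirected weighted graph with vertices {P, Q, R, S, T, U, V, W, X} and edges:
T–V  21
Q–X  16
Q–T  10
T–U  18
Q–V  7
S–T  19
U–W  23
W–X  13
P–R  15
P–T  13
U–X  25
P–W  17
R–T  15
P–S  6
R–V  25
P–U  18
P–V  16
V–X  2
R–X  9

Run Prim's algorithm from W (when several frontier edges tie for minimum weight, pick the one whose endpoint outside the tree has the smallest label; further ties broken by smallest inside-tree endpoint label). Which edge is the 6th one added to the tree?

P-T

Prim, starting at W.
Step 1: cheapest edge leaving the tree is W–X (13); add X.
Step 2: cheapest edge leaving the tree is V–X (2); add V.
Step 3: cheapest edge leaving the tree is Q–V (7); add Q.
Step 4: cheapest edge leaving the tree is R–X (9); add R.
Step 5: cheapest edge leaving the tree is Q–T (10); add T.
Step 6: cheapest edge leaving the tree is P–T (13); add P.
Step 7: cheapest edge leaving the tree is P–S (6); add S.
Step 8: cheapest edge leaving the tree is P–U (18); add U.
The 6th edge added is P–T.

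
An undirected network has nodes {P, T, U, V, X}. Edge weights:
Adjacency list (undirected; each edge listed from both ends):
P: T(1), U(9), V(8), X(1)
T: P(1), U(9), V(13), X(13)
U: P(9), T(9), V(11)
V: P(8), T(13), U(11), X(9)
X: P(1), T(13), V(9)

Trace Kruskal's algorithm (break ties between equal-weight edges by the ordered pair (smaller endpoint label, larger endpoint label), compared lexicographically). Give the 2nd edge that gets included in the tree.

P-X

Kruskal: consider edges lightest-first.
P–T (1): add. Components now {X} {U} {P,T} {V}
P–X (1): add. Components now {P,T,X} {U} {V}
P–V (8): add. Components now {P,T,V,X} {U}
P–U (9): add. Components now {P,T,U,V,X}
The 2nd edge added is P–X.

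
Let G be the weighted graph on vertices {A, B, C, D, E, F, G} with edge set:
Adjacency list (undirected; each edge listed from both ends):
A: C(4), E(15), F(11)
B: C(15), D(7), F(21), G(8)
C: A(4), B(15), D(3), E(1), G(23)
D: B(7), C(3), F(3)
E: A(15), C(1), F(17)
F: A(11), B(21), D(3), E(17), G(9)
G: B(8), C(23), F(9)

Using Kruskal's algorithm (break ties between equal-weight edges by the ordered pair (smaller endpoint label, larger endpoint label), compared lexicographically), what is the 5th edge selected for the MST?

B-D

Kruskal: consider edges lightest-first.
C—E (1): add. Components now {A} {B} {C,E} {D} {F} {G}
C—D (3): add. Components now {A} {B} {C,D,E} {F} {G}
D—F (3): add. Components now {A} {B} {C,D,E,F} {G}
A—C (4): add. Components now {A,C,D,E,F} {B} {G}
B—D (7): add. Components now {A,B,C,D,E,F} {G}
B—G (8): add. Components now {A,B,C,D,E,F,G}
The 5th edge added is B—D.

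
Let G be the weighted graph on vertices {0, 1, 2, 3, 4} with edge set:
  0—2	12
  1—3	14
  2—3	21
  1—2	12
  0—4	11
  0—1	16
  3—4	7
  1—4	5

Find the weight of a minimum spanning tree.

Grow the tree from 1 using Prim:
Step 1: cheapest edge leaving the tree is 1—4 (5); add 4.
Step 2: cheapest edge leaving the tree is 3—4 (7); add 3.
Step 3: cheapest edge leaving the tree is 0—4 (11); add 0.
Step 4: cheapest edge leaving the tree is 0—2 (12); add 2.
MST edges: 1—4, 3—4, 0—4, 0—2; total weight 5+7+11+12 = 35.

35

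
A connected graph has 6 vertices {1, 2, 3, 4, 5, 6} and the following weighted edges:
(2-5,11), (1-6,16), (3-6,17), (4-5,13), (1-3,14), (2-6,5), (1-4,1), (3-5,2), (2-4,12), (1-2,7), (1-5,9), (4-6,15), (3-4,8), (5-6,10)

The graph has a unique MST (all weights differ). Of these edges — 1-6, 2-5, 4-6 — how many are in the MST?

Kruskal's algorithm — process edges by increasing weight (ties by edge label):
1-4 (1): add — endpoints in different components.
3-5 (2): add — endpoints in different components.
2-6 (5): add — endpoints in different components.
1-2 (7): add — endpoints in different components.
3-4 (8): add — endpoints in different components.
MST edge set: {1-4, 3-5, 2-6, 1-2, 3-4}.
Of the listed edges, {} are in the MST → 0.

0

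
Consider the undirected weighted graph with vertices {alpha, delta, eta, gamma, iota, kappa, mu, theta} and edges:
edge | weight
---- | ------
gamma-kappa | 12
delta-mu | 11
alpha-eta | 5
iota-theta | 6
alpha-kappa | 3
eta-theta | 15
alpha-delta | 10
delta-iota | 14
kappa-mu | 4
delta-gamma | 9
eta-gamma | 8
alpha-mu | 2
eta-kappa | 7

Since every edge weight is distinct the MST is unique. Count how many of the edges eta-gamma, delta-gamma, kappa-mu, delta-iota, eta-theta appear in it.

3

Kruskal's algorithm — process edges by increasing weight (ties by edge label):
alpha-mu (2): add — endpoints in different components.
alpha-kappa (3): add — endpoints in different components.
kappa-mu (4): skip — kappa and mu already connected.
alpha-eta (5): add — endpoints in different components.
iota-theta (6): add — endpoints in different components.
eta-kappa (7): skip — kappa and eta already connected.
eta-gamma (8): add — endpoints in different components.
delta-gamma (9): add — endpoints in different components.
alpha-delta (10): skip — delta and alpha already connected.
delta-mu (11): skip — delta and mu already connected.
gamma-kappa (12): skip — kappa and gamma already connected.
delta-iota (14): add — endpoints in different components.
MST edge set: {alpha-mu, alpha-kappa, alpha-eta, iota-theta, eta-gamma, delta-gamma, delta-iota}.
Of the listed edges, {eta-gamma, delta-gamma, delta-iota} are in the MST → 3.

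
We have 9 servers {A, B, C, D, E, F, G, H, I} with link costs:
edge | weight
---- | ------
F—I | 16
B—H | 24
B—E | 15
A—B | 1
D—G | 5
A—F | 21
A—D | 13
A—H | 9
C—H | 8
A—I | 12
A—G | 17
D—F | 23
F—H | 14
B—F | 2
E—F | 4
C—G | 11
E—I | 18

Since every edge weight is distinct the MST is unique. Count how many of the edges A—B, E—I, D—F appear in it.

Kruskal's algorithm — process edges by increasing weight (ties by edge label):
A—B (1): add — endpoints in different components.
B—F (2): add — endpoints in different components.
E—F (4): add — endpoints in different components.
D—G (5): add — endpoints in different components.
C—H (8): add — endpoints in different components.
A—H (9): add — endpoints in different components.
C—G (11): add — endpoints in different components.
A—I (12): add — endpoints in different components.
MST edge set: {A—B, B—F, E—F, D—G, C—H, A—H, C—G, A—I}.
Of the listed edges, {A—B} are in the MST → 1.

1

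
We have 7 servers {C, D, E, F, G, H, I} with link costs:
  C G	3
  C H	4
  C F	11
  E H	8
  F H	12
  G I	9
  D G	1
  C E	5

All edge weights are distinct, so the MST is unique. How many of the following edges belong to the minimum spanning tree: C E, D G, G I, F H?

3

Kruskal's algorithm — process edges by increasing weight (ties by edge label):
D G (1): add — endpoints in different components.
C G (3): add — endpoints in different components.
C H (4): add — endpoints in different components.
C E (5): add — endpoints in different components.
E H (8): skip — E and H already connected.
G I (9): add — endpoints in different components.
C F (11): add — endpoints in different components.
MST edge set: {D G, C G, C H, C E, G I, C F}.
Of the listed edges, {C E, D G, G I} are in the MST → 3.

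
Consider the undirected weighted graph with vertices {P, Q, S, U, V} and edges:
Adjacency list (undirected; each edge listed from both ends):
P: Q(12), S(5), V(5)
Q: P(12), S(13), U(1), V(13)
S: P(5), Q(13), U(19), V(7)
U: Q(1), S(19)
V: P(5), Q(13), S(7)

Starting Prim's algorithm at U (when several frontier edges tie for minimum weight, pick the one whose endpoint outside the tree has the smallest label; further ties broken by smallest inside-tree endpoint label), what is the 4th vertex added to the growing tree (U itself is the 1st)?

S

Prim, starting at U.
Step 1: cheapest edge leaving the tree is Q U (1); add Q.
Step 2: cheapest edge leaving the tree is P Q (12); add P.
Step 3: cheapest edge leaving the tree is P S (5); add S.
Step 4: cheapest edge leaving the tree is P V (5); add V.
Vertex order: U, Q, P, S, V. The 4th vertex is S.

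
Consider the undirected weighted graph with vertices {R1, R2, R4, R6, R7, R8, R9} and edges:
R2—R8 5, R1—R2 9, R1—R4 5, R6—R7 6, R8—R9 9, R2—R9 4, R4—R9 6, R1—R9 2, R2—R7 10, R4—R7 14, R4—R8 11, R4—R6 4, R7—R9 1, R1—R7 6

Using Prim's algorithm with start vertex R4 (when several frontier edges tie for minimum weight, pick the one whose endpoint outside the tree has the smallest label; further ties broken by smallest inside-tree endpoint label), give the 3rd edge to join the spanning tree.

Prim, starting at R4.
Step 1: cheapest edge leaving the tree is R4—R6 (4); add R6.
Step 2: cheapest edge leaving the tree is R1—R4 (5); add R1.
Step 3: cheapest edge leaving the tree is R1—R9 (2); add R9.
Step 4: cheapest edge leaving the tree is R7—R9 (1); add R7.
Step 5: cheapest edge leaving the tree is R2—R9 (4); add R2.
Step 6: cheapest edge leaving the tree is R2—R8 (5); add R8.
The 3rd edge added is R1—R9.

R1-R9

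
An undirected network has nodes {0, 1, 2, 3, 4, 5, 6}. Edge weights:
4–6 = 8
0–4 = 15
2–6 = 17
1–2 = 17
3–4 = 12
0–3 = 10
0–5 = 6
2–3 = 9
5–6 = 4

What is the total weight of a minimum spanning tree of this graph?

54

Prim's algorithm from 0:
Step 1: cheapest edge leaving the tree is 0–5 (6); add 5.
Step 2: cheapest edge leaving the tree is 5–6 (4); add 6.
Step 3: cheapest edge leaving the tree is 4–6 (8); add 4.
Step 4: cheapest edge leaving the tree is 0–3 (10); add 3.
Step 5: cheapest edge leaving the tree is 2–3 (9); add 2.
Step 6: cheapest edge leaving the tree is 1–2 (17); add 1.
MST edges: 0–5, 5–6, 4–6, 0–3, 2–3, 1–2; total weight 6+4+8+10+9+17 = 54.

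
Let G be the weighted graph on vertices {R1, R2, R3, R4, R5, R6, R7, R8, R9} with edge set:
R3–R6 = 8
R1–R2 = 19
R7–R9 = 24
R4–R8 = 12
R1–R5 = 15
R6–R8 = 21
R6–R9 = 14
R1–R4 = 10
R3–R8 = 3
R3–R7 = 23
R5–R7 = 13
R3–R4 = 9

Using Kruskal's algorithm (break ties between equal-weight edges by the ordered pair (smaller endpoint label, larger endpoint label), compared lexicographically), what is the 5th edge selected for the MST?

R5-R7

Sort edges by weight, then run Kruskal:
R3–R8 (3): add — endpoints in different components.
R3–R6 (8): add — endpoints in different components.
R3–R4 (9): add — endpoints in different components.
R1–R4 (10): add — endpoints in different components.
R4–R8 (12): skip — R8 and R4 already connected.
R5–R7 (13): add — endpoints in different components.
R6–R9 (14): add — endpoints in different components.
R1–R5 (15): add — endpoints in different components.
R1–R2 (19): add — endpoints in different components.
The 5th edge added is R5–R7.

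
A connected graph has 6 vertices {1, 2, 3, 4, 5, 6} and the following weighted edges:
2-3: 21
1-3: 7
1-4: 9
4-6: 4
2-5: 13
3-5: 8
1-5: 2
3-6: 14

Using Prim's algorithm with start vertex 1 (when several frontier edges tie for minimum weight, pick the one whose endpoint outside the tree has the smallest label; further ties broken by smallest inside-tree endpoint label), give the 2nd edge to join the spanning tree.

Grow the tree from 1 using Prim:
Step 1: cheapest edge leaving the tree is 1-5 (2); add 5.
Step 2: cheapest edge leaving the tree is 1-3 (7); add 3.
Step 3: cheapest edge leaving the tree is 1-4 (9); add 4.
Step 4: cheapest edge leaving the tree is 4-6 (4); add 6.
Step 5: cheapest edge leaving the tree is 2-5 (13); add 2.
The 2nd edge added is 1-3.

1-3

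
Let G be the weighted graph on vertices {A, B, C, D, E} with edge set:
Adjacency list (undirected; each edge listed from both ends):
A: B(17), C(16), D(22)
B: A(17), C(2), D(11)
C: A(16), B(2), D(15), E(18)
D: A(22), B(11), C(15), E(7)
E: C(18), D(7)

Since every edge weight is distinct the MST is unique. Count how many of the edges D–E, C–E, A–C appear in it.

2

Kruskal's algorithm — process edges by increasing weight (ties by edge label):
B–C (2): add. Components now {A} {B,C} {D} {E}
D–E (7): add. Components now {A} {B,C} {D,E}
B–D (11): add. Components now {A} {B,C,D,E}
C–D (15): skip — C and D already connected.
A–C (16): add. Components now {A,B,C,D,E}
MST edge set: {B–C, D–E, B–D, A–C}.
Of the listed edges, {D–E, A–C} are in the MST → 2.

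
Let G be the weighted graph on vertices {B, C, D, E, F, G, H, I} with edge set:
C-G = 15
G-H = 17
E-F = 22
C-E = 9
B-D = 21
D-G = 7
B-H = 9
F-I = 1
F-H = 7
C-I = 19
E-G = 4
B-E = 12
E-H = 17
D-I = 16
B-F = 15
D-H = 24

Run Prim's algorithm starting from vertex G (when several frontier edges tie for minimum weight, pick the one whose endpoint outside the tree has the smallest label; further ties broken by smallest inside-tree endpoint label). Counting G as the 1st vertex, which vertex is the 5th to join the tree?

Prim's algorithm from G:
Step 1: cheapest edge leaving the tree is E-G (4); add E.
Step 2: cheapest edge leaving the tree is D-G (7); add D.
Step 3: cheapest edge leaving the tree is C-E (9); add C.
Step 4: cheapest edge leaving the tree is B-E (12); add B.
Step 5: cheapest edge leaving the tree is B-H (9); add H.
Step 6: cheapest edge leaving the tree is F-H (7); add F.
Step 7: cheapest edge leaving the tree is F-I (1); add I.
Vertex order: G, E, D, C, B, H, F, I. The 5th vertex is B.

B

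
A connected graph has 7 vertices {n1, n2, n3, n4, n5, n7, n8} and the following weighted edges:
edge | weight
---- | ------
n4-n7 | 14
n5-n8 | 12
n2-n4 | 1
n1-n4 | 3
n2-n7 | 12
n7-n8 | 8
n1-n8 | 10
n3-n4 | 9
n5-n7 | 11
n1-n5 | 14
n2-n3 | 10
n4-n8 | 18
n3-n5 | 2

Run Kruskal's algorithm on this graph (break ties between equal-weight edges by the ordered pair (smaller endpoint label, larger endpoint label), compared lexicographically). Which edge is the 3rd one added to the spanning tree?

Sort edges by weight, then run Kruskal:
n2-n4 (1): add. Components now {n7} {n1} {n5} {n8} {n2,n4} {n3}
n3-n5 (2): add. Components now {n7} {n1} {n3,n5} {n8} {n2,n4}
n1-n4 (3): add. Components now {n7} {n1,n2,n4} {n3,n5} {n8}
n7-n8 (8): add. Components now {n7,n8} {n1,n2,n4} {n3,n5}
n3-n4 (9): add. Components now {n7,n8} {n1,n2,n3,n4,n5}
n1-n8 (10): add. Components now {n1,n2,n3,n4,n5,n7,n8}
The 3rd edge added is n1-n4.

n1-n4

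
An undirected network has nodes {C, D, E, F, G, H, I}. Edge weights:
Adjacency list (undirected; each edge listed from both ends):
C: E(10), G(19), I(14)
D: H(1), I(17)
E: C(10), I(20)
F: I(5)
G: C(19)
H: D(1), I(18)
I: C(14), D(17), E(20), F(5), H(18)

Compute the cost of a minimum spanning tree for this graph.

66

Prim's algorithm from D:
Step 1: cheapest edge leaving the tree is D-H (1); add H.
Step 2: cheapest edge leaving the tree is D-I (17); add I.
Step 3: cheapest edge leaving the tree is F-I (5); add F.
Step 4: cheapest edge leaving the tree is C-I (14); add C.
Step 5: cheapest edge leaving the tree is C-E (10); add E.
Step 6: cheapest edge leaving the tree is C-G (19); add G.
MST edges: D-H, D-I, F-I, C-I, C-E, C-G; total weight 1+17+5+14+10+19 = 66.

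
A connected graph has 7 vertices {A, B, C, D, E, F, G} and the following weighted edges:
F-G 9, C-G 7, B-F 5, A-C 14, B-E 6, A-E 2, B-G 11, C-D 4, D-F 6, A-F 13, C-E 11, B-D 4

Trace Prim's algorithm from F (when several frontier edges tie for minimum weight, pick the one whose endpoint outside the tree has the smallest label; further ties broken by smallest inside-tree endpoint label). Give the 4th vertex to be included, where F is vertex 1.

C

Prim's algorithm from F:
Step 1: frontier [B-F 5, D-F 6, F-G 9, A-F 13] → take B-F (5); add B.
Step 2: frontier [B-D 4, B-E 6, B-G 11, D-F 6, F-G 9, A-F 13] → take B-D (4); add D.
Step 3: frontier [B-E 6, B-G 11, C-D 4, F-G 9, A-F 13] → take C-D (4); add C.
Step 4: frontier [B-E 6, B-G 11, C-G 7, C-E 11, A-C 14, F-G 9, A-F 13] → take B-E (6); add E.
Step 5: frontier [B-G 11, C-G 7, A-C 14, A-E 2, F-G 9, A-F 13] → take A-E (2); add A.
Step 6: frontier [B-G 11, C-G 7, F-G 9] → take C-G (7); add G.
Vertex order: F, B, D, C, E, A, G. The 4th vertex is C.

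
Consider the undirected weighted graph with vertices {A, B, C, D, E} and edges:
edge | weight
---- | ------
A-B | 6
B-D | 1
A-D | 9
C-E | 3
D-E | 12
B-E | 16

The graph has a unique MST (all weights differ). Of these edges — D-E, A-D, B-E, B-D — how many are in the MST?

2

Kruskal: consider edges lightest-first.
B-D (1): add — endpoints in different components.
C-E (3): add — endpoints in different components.
A-B (6): add — endpoints in different components.
A-D (9): skip — A and D already connected.
D-E (12): add — endpoints in different components.
MST edge set: {B-D, C-E, A-B, D-E}.
Of the listed edges, {D-E, B-D} are in the MST → 2.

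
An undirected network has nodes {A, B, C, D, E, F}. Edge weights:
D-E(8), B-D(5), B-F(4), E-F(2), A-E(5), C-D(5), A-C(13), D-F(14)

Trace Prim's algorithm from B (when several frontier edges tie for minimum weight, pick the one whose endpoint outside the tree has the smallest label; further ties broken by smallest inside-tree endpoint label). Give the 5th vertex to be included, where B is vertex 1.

Prim, starting at B.
Step 1: cheapest edge leaving the tree is B-F (4); add F.
Step 2: cheapest edge leaving the tree is E-F (2); add E.
Step 3: cheapest edge leaving the tree is A-E (5); add A.
Step 4: cheapest edge leaving the tree is B-D (5); add D.
Step 5: cheapest edge leaving the tree is C-D (5); add C.
Vertex order: B, F, E, A, D, C. The 5th vertex is D.

D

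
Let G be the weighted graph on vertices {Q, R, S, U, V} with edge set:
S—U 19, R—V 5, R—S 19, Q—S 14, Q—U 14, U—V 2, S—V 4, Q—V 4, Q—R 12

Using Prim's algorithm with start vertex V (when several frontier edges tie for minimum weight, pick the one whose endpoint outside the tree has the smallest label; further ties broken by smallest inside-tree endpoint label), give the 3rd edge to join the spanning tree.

S-V

Prim, starting at V.
Step 1: frontier [U—V 2, Q—V 4, S—V 4, R—V 5] → take U—V (2); add U.
Step 2: frontier [Q—U 14, S—U 19, Q—V 4, S—V 4, R—V 5] → take Q—V (4); add Q.
Step 3: frontier [Q—R 12, Q—S 14, S—U 19, S—V 4, R—V 5] → take S—V (4); add S.
Step 4: frontier [Q—R 12, R—S 19, R—V 5] → take R—V (5); add R.
The 3rd edge added is S—V.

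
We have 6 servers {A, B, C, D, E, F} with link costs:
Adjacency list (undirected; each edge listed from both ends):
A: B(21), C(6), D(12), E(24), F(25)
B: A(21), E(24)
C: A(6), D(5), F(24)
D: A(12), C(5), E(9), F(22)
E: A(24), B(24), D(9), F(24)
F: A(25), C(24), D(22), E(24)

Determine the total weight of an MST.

Kruskal: consider edges lightest-first.
C D (5): add — endpoints in different components.
A C (6): add — endpoints in different components.
D E (9): add — endpoints in different components.
A D (12): skip — A and D already connected.
A B (21): add — endpoints in different components.
D F (22): add — endpoints in different components.
MST edges: C D, A C, D E, A B, D F; total weight 5+6+9+21+22 = 63.

63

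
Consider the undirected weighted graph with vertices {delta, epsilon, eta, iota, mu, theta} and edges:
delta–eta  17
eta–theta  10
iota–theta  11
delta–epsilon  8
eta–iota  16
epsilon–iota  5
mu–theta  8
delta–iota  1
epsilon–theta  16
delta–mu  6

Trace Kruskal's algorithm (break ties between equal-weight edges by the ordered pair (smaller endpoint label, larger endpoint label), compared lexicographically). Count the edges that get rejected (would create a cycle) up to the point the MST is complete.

1

Kruskal: consider edges lightest-first.
delta–iota (1): add — endpoints in different components.
epsilon–iota (5): add — endpoints in different components.
delta–mu (6): add — endpoints in different components.
delta–epsilon (8): skip — delta and epsilon already connected.
mu–theta (8): add — endpoints in different components.
eta–theta (10): add — endpoints in different components.
Edges rejected before the tree was complete: 1.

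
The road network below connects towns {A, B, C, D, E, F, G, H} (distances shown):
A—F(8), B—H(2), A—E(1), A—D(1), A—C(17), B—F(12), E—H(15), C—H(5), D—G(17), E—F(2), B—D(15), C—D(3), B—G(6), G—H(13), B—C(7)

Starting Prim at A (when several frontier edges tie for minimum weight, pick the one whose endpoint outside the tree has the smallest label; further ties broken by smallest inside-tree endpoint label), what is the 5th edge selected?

Grow the tree from A using Prim:
Step 1: cheapest edge leaving the tree is A—D (1); add D.
Step 2: cheapest edge leaving the tree is A—E (1); add E.
Step 3: cheapest edge leaving the tree is E—F (2); add F.
Step 4: cheapest edge leaving the tree is C—D (3); add C.
Step 5: cheapest edge leaving the tree is C—H (5); add H.
Step 6: cheapest edge leaving the tree is B—H (2); add B.
Step 7: cheapest edge leaving the tree is B—G (6); add G.
The 5th edge added is C—H.

C-H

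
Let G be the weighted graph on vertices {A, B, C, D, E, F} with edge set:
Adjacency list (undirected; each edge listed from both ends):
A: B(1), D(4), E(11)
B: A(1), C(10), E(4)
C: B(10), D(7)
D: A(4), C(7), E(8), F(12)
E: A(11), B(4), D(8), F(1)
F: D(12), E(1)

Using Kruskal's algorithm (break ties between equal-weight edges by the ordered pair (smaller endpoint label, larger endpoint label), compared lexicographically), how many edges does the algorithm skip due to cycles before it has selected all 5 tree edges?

0

Sort edges by weight, then run Kruskal:
A B (1): add — endpoints in different components.
E F (1): add — endpoints in different components.
A D (4): add — endpoints in different components.
B E (4): add — endpoints in different components.
C D (7): add — endpoints in different components.
Edges rejected before the tree was complete: 0.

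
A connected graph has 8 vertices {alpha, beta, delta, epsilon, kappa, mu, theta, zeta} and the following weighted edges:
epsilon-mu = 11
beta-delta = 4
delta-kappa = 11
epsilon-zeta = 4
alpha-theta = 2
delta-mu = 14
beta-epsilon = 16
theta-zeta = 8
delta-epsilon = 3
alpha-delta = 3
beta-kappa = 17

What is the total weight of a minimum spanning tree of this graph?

Prim, starting at beta.
Step 1: cheapest edge leaving the tree is beta-delta (4); add delta.
Step 2: cheapest edge leaving the tree is alpha-delta (3); add alpha.
Step 3: cheapest edge leaving the tree is alpha-theta (2); add theta.
Step 4: cheapest edge leaving the tree is delta-epsilon (3); add epsilon.
Step 5: cheapest edge leaving the tree is epsilon-zeta (4); add zeta.
Step 6: cheapest edge leaving the tree is delta-kappa (11); add kappa.
Step 7: cheapest edge leaving the tree is epsilon-mu (11); add mu.
MST edges: beta-delta, alpha-delta, alpha-theta, delta-epsilon, epsilon-zeta, delta-kappa, epsilon-mu; total weight 4+3+2+3+4+11+11 = 38.

38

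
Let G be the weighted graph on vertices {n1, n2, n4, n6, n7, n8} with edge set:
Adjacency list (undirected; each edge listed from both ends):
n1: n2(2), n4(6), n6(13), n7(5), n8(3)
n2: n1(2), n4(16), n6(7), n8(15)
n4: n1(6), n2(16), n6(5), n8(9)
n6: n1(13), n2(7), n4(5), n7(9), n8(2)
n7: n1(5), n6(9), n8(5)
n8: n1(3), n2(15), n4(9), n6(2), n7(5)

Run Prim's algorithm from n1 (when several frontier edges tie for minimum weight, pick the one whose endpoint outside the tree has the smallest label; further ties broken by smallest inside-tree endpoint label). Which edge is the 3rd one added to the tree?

Prim's algorithm from n1:
Step 1: frontier [n1-n2 2, n1-n8 3, n1-n7 5, n1-n4 6, n1-n6 13] → take n1-n2 (2); add n2.
Step 2: frontier [n1-n8 3, n1-n7 5, n1-n4 6, n1-n6 13, n2-n6 7, n2-n8 15, n2-n4 16] → take n1-n8 (3); add n8.
Step 3: frontier [n1-n7 5, n1-n4 6, n1-n6 13, n2-n6 7, n2-n4 16, n6-n8 2, n7-n8 5, n4-n8 9] → take n6-n8 (2); add n6.
Step 4: frontier [n1-n7 5, n1-n4 6, n2-n4 16, n4-n6 5, n6-n7 9, n7-n8 5, n4-n8 9] → take n4-n6 (5); add n4.
Step 5: frontier [n1-n7 5, n6-n7 9, n7-n8 5] → take n1-n7 (5); add n7.
The 3rd edge added is n6-n8.

n6-n8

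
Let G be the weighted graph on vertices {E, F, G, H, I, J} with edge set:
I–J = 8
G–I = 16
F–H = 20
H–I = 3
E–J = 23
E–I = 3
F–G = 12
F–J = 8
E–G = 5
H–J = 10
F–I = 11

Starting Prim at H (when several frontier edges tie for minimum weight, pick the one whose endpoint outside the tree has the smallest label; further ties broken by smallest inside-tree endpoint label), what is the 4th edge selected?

I-J

Grow the tree from H using Prim:
Step 1: frontier [H–I 3, H–J 10, F–H 20] → take H–I (3); add I.
Step 2: frontier [H–J 10, F–H 20, E–I 3, I–J 8, F–I 11, G–I 16] → take E–I (3); add E.
Step 3: frontier [E–G 5, E–J 23, H–J 10, F–H 20, I–J 8, F–I 11, G–I 16] → take E–G (5); add G.
Step 4: frontier [E–J 23, F–G 12, H–J 10, F–H 20, I–J 8, F–I 11] → take I–J (8); add J.
Step 5: frontier [F–G 12, F–H 20, F–I 11, F–J 8] → take F–J (8); add F.
The 4th edge added is I–J.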